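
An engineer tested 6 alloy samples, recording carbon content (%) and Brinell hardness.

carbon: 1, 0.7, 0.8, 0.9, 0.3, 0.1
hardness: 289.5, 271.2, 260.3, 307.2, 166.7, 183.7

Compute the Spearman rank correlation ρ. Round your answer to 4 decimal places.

0.8286

Rank carbon: 6, 3, 4, 5, 2, 1
Rank hardness: 5, 4, 3, 6, 1, 2
d = rank(carbon) − rank(hardness): 1, -1, 1, -1, 1, -1; Σd² = 6
ρ = 1 − 6Σd² / [n(n²−1)] = 1 − 6×6 / (6×35) = 1 − 36/210 ≈ 0.8286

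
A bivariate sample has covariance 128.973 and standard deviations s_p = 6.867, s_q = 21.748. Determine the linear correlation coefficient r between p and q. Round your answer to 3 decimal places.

0.864

r = Cov(p,q) / (s_p · s_q) = 128.973 / (6.867 × 21.748)
  = 128.973 / 149.3435 ≈ 0.864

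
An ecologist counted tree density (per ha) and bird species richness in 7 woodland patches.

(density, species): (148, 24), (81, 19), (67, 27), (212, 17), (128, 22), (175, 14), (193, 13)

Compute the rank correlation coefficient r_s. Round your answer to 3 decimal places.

-0.750

Rank density: 4, 2, 1, 7, 3, 5, 6
Rank species: 6, 4, 7, 3, 5, 2, 1
d = rank(density) − rank(species): -2, -2, -6, 4, -2, 3, 5; Σd² = 98
ρ = 1 − 6Σd² / [n(n²−1)] = 1 − 6×98 / (7×48) = 1 − 588/336 ≈ -0.750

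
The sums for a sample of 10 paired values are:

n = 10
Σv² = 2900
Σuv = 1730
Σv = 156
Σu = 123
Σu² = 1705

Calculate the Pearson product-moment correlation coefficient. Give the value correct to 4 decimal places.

r = (nΣuv − ΣuΣv) / √[(nΣu² − (Σu)²)(nΣv² − (Σv)²)]
Numerator: 10×1730 − 123×156 = -1888
Denominator: √[(17050 − 15129)(29000 − 24336)] = √[1921 × 4664] = 2993.2497
r = -1888 / 2993.2497 ≈ -0.6308

-0.6308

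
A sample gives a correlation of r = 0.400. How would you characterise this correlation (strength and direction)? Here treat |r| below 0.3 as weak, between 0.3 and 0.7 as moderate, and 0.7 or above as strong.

r = 0.400 > 0 so the relationship is positive.
|r| = 0.400, which falls in the moderate range.

moderate positive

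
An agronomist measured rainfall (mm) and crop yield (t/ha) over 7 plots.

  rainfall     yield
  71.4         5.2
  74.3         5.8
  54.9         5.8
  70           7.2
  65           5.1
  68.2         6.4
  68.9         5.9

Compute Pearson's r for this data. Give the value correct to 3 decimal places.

0.128

n = 7, Σx = 472.7, Σy = 41.4, Σx² = 32155.91, Σy² = 247.94, Σxy = 2799.13
nΣxy − ΣxΣy = 19593.91 − 19569.78 = 24.13
nΣx² − (Σx)² = 225091.37 − 223445.29 = 1646.08; nΣy² − (Σy)² = 1735.58 − 1713.96 = 21.62
r = 24.13 / √(1646.08 × 21.62) = 24.13 / 188.6485 ≈ 0.128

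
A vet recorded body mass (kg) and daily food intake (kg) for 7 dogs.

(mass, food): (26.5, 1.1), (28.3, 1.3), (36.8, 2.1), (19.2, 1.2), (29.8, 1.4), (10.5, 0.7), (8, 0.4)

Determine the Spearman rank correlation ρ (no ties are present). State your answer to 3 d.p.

Rank mass: 4, 5, 7, 3, 6, 2, 1
Rank food: 3, 5, 7, 4, 6, 2, 1
d = rank(mass) − rank(food): 1, 0, 0, -1, 0, 0, 0; Σd² = 2
ρ = 1 − 6Σd² / [n(n²−1)] = 1 − 6×2 / (7×48) = 1 − 12/336 ≈ 0.964

0.964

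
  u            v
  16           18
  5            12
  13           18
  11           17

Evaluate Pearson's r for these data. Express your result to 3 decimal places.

0.943

n = 4, Σu = 45, Σv = 65, Σu² = 571, Σv² = 1081, Σuv = 769
nΣuv − ΣuΣv = 3076 − 2925 = 151
nΣu² − (Σu)² = 2284 − 2025 = 259; nΣv² − (Σv)² = 4324 − 4225 = 99
r = 151 / √(259 × 99) = 151 / 160.1281 ≈ 0.943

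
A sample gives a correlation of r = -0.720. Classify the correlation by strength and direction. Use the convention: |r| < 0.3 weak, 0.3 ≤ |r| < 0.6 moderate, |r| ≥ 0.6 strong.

strong negative

r = -0.720 < 0 so the relationship is negative.
|r| = 0.720, which falls in the strong range.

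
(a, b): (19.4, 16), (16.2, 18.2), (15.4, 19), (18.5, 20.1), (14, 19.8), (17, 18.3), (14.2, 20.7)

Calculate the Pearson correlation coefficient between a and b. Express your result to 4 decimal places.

-0.6519

n = 7, Σa = 114.7, Σb = 132.1, Σa² = 1904.85, Σb² = 2507.67, Σab = 2151.93
nΣab − ΣaΣb = 15063.51 − 15151.87 = -88.36
nΣa² − (Σa)² = 13333.95 − 13156.09 = 177.86; nΣb² − (Σb)² = 17553.69 − 17450.41 = 103.28
r = -88.36 / √(177.86 × 103.28) = -88.36 / 135.5337 ≈ -0.6519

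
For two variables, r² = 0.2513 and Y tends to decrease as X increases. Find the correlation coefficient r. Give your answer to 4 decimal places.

|r| = √0.2513 = 0.5013
The association is negative, so r = −0.5013.

-0.5013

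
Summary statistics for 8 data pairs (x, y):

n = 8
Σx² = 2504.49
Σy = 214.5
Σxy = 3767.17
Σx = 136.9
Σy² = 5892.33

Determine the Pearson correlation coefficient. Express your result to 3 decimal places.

0.639

r = (nΣxy − ΣxΣy) / √[(nΣx² − (Σx)²)(nΣy² − (Σy)²)]
Numerator: 8×3767.17 − 136.9×214.5 = 772.31
Denominator: √[(20035.92 − 18741.61)(47138.64 − 46010.25)] = √[1294.31 × 1128.39] = 1208.5059
r = 772.31 / 1208.5059 ≈ 0.639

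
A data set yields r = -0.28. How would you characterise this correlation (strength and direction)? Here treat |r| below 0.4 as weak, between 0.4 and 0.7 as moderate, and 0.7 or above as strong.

r = -0.28 < 0 so the relationship is negative.
|r| = 0.28, which falls in the weak range.

weak negative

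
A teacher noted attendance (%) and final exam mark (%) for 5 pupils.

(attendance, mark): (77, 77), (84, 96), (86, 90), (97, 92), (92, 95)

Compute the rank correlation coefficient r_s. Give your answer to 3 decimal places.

Rank attendance: 1, 2, 3, 5, 4
Rank mark: 1, 5, 2, 3, 4
d = rank(attendance) − rank(mark): 0, -3, 1, 2, 0; Σd² = 14
ρ = 1 − 6Σd² / [n(n²−1)] = 1 − 6×14 / (5×24) = 1 − 84/120 ≈ 0.300

0.300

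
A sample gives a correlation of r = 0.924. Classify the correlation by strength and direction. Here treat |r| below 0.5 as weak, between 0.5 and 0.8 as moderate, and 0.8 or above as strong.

r = 0.924 > 0 so the relationship is positive.
|r| = 0.924, which falls in the strong range.

strong positive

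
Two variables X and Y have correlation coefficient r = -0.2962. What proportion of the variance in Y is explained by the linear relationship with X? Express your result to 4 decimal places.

0.0877

r² = (-0.2962)² = 0.0877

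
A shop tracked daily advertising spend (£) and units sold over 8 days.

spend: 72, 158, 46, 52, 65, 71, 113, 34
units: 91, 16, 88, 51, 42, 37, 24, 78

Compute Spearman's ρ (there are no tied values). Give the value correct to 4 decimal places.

-0.6190

Rank spend: 6, 8, 2, 3, 4, 5, 7, 1
Rank units: 8, 1, 7, 5, 4, 3, 2, 6
d = rank(spend) − rank(units): -2, 7, -5, -2, 0, 2, 5, -5; Σd² = 136
ρ = 1 − 6Σd² / [n(n²−1)] = 1 − 6×136 / (8×63) = 1 − 816/504 ≈ -0.6190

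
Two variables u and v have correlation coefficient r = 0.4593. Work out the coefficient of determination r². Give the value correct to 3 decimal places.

0.211

r² = (0.4593)² = 0.211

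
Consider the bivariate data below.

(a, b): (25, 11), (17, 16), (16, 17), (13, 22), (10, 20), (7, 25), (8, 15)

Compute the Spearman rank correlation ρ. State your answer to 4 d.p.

-0.6071

Rank a: 7, 6, 5, 4, 3, 1, 2
Rank b: 1, 3, 4, 6, 5, 7, 2
d = rank(a) − rank(b): 6, 3, 1, -2, -2, -6, 0; Σd² = 90
ρ = 1 − 6Σd² / [n(n²−1)] = 1 − 6×90 / (7×48) = 1 − 540/336 ≈ -0.6071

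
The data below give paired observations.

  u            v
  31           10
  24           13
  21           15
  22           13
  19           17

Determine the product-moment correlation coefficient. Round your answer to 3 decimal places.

-0.939

n = 5, Σu = 117, Σv = 68, Σu² = 2823, Σv² = 952, Σuv = 1546
nΣuv − ΣuΣv = 7730 − 7956 = -226
nΣu² − (Σu)² = 14115 − 13689 = 426; nΣv² − (Σv)² = 4760 − 4624 = 136
r = -226 / √(426 × 136) = -226 / 240.6990 ≈ -0.939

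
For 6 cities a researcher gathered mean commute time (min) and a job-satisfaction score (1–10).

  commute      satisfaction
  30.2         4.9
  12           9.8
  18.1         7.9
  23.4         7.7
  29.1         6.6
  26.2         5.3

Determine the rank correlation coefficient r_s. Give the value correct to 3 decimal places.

-0.943

Rank commute: 6, 1, 2, 3, 5, 4
Rank satisfaction: 1, 6, 5, 4, 3, 2
d = rank(commute) − rank(satisfaction): 5, -5, -3, -1, 2, 2; Σd² = 68
ρ = 1 − 6Σd² / [n(n²−1)] = 1 − 6×68 / (6×35) = 1 − 408/210 ≈ -0.943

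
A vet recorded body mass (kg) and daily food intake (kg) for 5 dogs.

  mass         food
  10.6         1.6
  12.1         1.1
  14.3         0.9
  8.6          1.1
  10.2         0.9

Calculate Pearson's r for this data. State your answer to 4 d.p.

n = 5, Σx = 55.8, Σy = 5.6, Σx² = 641.26, Σy² = 6.6, Σxy = 61.78
nΣxy − ΣxΣy = 308.9 − 312.48 = -3.58
nΣx² − (Σx)² = 3206.3 − 3113.64 = 92.66; nΣy² − (Σy)² = 33 − 31.36 = 1.64
r = -3.58 / √(92.66 × 1.64) = -3.58 / 12.3273 ≈ -0.2904

-0.2904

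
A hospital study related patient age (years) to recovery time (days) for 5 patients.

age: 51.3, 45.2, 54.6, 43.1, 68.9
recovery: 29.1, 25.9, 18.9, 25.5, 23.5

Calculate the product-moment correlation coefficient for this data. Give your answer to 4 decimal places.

n = 5, Σx = 263.1, Σy = 122.9, Σx² = 14260.71, Σy² = 3077.33, Σxy = 6413.65
nΣxy − ΣxΣy = 32068.25 − 32334.99 = -266.74
nΣx² − (Σx)² = 71303.55 − 69221.61 = 2081.94; nΣy² − (Σy)² = 15386.65 − 15104.41 = 282.24
r = -266.74 / √(2081.94 × 282.24) = -266.74 / 766.5551 ≈ -0.3480

-0.3480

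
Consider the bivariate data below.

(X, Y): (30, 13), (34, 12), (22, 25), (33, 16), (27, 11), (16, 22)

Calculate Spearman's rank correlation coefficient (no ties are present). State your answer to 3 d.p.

-0.543

Rank X: 4, 6, 2, 5, 3, 1
Rank Y: 3, 2, 6, 4, 1, 5
d = rank(X) − rank(Y): 1, 4, -4, 1, 2, -4; Σd² = 54
ρ = 1 − 6Σd² / [n(n²−1)] = 1 − 6×54 / (6×35) = 1 − 324/210 ≈ -0.543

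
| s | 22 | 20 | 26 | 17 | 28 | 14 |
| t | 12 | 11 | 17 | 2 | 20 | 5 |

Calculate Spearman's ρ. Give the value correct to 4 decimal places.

0.9429

Rank s: 4, 3, 5, 2, 6, 1
Rank t: 4, 3, 5, 1, 6, 2
d = rank(s) − rank(t): 0, 0, 0, 1, 0, -1; Σd² = 2
ρ = 1 − 6Σd² / [n(n²−1)] = 1 − 6×2 / (6×35) = 1 − 12/210 ≈ 0.9429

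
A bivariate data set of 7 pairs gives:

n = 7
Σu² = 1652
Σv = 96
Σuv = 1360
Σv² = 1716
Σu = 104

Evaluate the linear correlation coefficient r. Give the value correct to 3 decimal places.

r = (nΣuv − ΣuΣv) / √[(nΣu² − (Σu)²)(nΣv² − (Σv)²)]
Numerator: 7×1360 − 104×96 = -464
Denominator: √[(11564 − 10816)(12012 − 9216)] = √[748 × 2796] = 1446.1701
r = -464 / 1446.1701 ≈ -0.321

-0.321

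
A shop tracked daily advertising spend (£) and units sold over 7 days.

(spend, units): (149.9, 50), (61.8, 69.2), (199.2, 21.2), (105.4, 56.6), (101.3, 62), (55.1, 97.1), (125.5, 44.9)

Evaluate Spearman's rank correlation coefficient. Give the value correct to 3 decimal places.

Rank spend: 6, 2, 7, 4, 3, 1, 5
Rank units: 3, 6, 1, 4, 5, 7, 2
d = rank(spend) − rank(units): 3, -4, 6, 0, -2, -6, 3; Σd² = 110
ρ = 1 − 6Σd² / [n(n²−1)] = 1 − 6×110 / (7×48) = 1 − 660/336 ≈ -0.964

-0.964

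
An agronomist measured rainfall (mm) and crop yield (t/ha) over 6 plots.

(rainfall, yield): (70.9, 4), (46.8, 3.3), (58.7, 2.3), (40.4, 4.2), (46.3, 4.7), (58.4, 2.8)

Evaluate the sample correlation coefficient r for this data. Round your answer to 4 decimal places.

-0.3443

n = 6, Σx = 321.5, Σy = 21.3, Σx² = 17849.15, Σy² = 79.75, Σxy = 1123.86
nΣxy − ΣxΣy = 6743.16 − 6847.95 = -104.79
nΣx² − (Σx)² = 107094.9 − 103362.25 = 3732.65; nΣy² − (Σy)² = 478.5 − 453.69 = 24.81
r = -104.79 / √(3732.65 × 24.81) = -104.79 / 304.3141 ≈ -0.3443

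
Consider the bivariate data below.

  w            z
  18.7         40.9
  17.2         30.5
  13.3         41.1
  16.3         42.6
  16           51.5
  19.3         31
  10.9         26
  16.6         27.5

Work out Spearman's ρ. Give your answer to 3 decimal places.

-0.048

Rank w: 7, 6, 2, 4, 3, 8, 1, 5
Rank z: 5, 3, 6, 7, 8, 4, 1, 2
d = rank(w) − rank(z): 2, 3, -4, -3, -5, 4, 0, 3; Σd² = 88
ρ = 1 − 6Σd² / [n(n²−1)] = 1 − 6×88 / (8×63) = 1 − 528/504 ≈ -0.048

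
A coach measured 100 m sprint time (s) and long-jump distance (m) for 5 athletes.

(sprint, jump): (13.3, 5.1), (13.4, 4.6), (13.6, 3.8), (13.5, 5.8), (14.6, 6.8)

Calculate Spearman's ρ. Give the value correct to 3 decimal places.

Rank sprint: 1, 2, 4, 3, 5
Rank jump: 3, 2, 1, 4, 5
d = rank(sprint) − rank(jump): -2, 0, 3, -1, 0; Σd² = 14
ρ = 1 − 6Σd² / [n(n²−1)] = 1 − 6×14 / (5×24) = 1 − 84/120 ≈ 0.300

0.300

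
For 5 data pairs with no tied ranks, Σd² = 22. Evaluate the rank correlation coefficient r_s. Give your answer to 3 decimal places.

-0.100

ρ = 1 − 6Σd² / [n(n²−1)] = 1 − 6×22 / (5×24)
  = 1 − 132/120 = 1 − 1.1000 ≈ -0.100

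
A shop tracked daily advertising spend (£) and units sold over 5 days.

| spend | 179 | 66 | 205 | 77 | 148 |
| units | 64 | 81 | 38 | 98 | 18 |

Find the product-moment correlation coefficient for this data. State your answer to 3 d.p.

n = 5, Σx = 675, Σy = 299, Σx² = 106255, Σy² = 22029, Σxy = 34802
nΣxy − ΣxΣy = 174010 − 201825 = -27815
nΣx² − (Σx)² = 531275 − 455625 = 75650; nΣy² − (Σy)² = 110145 − 89401 = 20744
r = -27815 / √(75650 × 20744) = -27815 / 39614.1843 ≈ -0.702

-0.702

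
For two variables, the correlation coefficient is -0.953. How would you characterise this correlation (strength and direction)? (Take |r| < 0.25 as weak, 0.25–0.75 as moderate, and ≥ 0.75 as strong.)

r = -0.953 < 0 so the relationship is negative.
|r| = 0.953, which falls in the strong range.

strong negative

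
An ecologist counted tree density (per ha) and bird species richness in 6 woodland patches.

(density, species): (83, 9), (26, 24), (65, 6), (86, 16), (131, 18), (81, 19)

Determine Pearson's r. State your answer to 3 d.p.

n = 6, Σx = 472, Σy = 92, Σx² = 42908, Σy² = 1634, Σxy = 7034
nΣxy − ΣxΣy = 42204 − 43424 = -1220
nΣx² − (Σx)² = 257448 − 222784 = 34664; nΣy² − (Σy)² = 9804 − 8464 = 1340
r = -1220 / √(34664 × 1340) = -1220 / 6815.4061 ≈ -0.179

-0.179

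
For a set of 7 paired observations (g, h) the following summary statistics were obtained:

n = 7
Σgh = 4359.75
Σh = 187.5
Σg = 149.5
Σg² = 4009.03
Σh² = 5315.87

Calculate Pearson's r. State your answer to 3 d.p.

r = (nΣgh − ΣgΣh) / √[(nΣg² − (Σg)²)(nΣh² − (Σh)²)]
Numerator: 7×4359.75 − 149.5×187.5 = 2487
Denominator: √[(28063.21 − 22350.25)(37211.09 − 35156.25)] = √[5712.96 × 2054.84] = 3426.2543
r = 2487 / 3426.2543 ≈ 0.726

0.726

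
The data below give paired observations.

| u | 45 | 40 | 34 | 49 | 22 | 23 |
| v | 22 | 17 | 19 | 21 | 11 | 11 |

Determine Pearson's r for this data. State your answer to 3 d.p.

0.935

n = 6, Σu = 213, Σv = 101, Σu² = 8195, Σv² = 1817, Σuv = 3840
nΣuv − ΣuΣv = 23040 − 21513 = 1527
nΣu² − (Σu)² = 49170 − 45369 = 3801; nΣv² − (Σv)² = 10902 − 10201 = 701
r = 1527 / √(3801 × 701) = 1527 / 1632.3299 ≈ 0.935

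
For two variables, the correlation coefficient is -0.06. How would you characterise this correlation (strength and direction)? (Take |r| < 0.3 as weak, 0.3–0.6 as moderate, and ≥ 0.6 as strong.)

weak negative

r = -0.06 < 0 so the relationship is negative.
|r| = 0.06, which falls in the weak range.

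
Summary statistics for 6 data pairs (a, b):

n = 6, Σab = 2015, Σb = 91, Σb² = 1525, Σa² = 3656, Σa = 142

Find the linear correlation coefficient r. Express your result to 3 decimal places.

-0.670

r = (nΣab − ΣaΣb) / √[(nΣa² − (Σa)²)(nΣb² − (Σb)²)]
Numerator: 6×2015 − 142×91 = -832
Denominator: √[(21936 − 20164)(9150 − 8281)] = √[1772 × 869] = 1240.9142
r = -832 / 1240.9142 ≈ -0.670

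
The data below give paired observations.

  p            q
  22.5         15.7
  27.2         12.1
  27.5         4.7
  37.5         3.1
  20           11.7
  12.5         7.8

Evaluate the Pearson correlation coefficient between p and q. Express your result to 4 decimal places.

-0.4557

n = 6, Σp = 147.2, Σq = 55.1, Σp² = 3964.84, Σq² = 622.33, Σpq = 1259.37
nΣpq − ΣpΣq = 7556.22 − 8110.72 = -554.5
nΣp² − (Σp)² = 23789.04 − 21667.84 = 2121.2; nΣq² − (Σq)² = 3733.98 − 3036.01 = 697.97
r = -554.5 / √(2121.2 × 697.97) = -554.5 / 1216.7719 ≈ -0.4557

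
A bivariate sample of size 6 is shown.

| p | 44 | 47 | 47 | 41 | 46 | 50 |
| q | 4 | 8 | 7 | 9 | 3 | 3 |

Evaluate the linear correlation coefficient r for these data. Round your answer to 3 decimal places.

n = 6, Σp = 275, Σq = 34, Σp² = 12651, Σq² = 228, Σpq = 1538
nΣpq − ΣpΣq = 9228 − 9350 = -122
nΣp² − (Σp)² = 75906 − 75625 = 281; nΣq² − (Σq)² = 1368 − 1156 = 212
r = -122 / √(281 × 212) = -122 / 244.0738 ≈ -0.500

-0.500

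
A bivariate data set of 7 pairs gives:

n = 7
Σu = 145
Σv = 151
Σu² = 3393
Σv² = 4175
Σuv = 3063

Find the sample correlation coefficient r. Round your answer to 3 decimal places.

r = (nΣuv − ΣuΣv) / √[(nΣu² − (Σu)²)(nΣv² − (Σv)²)]
Numerator: 7×3063 − 145×151 = -454
Denominator: √[(23751 − 21025)(29225 − 22801)] = √[2726 × 6424] = 4184.7131
r = -454 / 4184.7131 ≈ -0.108

-0.108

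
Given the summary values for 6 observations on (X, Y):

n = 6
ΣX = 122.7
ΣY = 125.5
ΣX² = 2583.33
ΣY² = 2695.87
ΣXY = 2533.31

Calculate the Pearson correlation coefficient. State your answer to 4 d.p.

-0.4577

r = (nΣXY − ΣXΣY) / √[(nΣX² − (ΣX)²)(nΣY² − (ΣY)²)]
Numerator: 6×2533.31 − 122.7×125.5 = -198.99
Denominator: √[(15499.98 − 15055.29)(16175.22 − 15750.25)] = √[444.69 × 424.97] = 434.7182
r = -198.99 / 434.7182 ≈ -0.4577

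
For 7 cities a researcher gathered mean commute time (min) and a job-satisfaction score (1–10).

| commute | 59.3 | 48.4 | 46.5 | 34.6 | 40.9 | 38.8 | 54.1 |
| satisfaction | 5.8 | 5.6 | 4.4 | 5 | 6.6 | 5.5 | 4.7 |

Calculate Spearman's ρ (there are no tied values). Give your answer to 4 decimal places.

Rank commute: 7, 5, 4, 1, 3, 2, 6
Rank satisfaction: 6, 5, 1, 3, 7, 4, 2
d = rank(commute) − rank(satisfaction): 1, 0, 3, -2, -4, -2, 4; Σd² = 50
ρ = 1 − 6Σd² / [n(n²−1)] = 1 − 6×50 / (7×48) = 1 − 300/336 ≈ 0.1071

0.1071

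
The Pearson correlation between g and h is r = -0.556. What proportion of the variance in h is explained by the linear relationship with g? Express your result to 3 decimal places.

r² = (-0.556)² = 0.309

0.309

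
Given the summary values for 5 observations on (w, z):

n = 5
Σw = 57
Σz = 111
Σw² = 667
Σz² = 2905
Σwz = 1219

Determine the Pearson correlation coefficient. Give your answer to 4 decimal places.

r = (nΣwz − ΣwΣz) / √[(nΣw² − (Σw)²)(nΣz² − (Σz)²)]
Numerator: 5×1219 − 57×111 = -232
Denominator: √[(3335 − 3249)(14525 − 12321)] = √[86 × 2204] = 435.3665
r = -232 / 435.3665 ≈ -0.5329

-0.5329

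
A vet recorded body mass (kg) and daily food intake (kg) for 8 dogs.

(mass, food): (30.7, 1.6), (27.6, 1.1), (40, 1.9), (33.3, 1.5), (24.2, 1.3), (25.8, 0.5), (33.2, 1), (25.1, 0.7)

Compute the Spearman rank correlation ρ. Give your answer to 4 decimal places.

0.5952

Rank mass: 5, 4, 8, 7, 1, 3, 6, 2
Rank food: 7, 4, 8, 6, 5, 1, 3, 2
d = rank(mass) − rank(food): -2, 0, 0, 1, -4, 2, 3, 0; Σd² = 34
ρ = 1 − 6Σd² / [n(n²−1)] = 1 − 6×34 / (8×63) = 1 − 204/504 ≈ 0.5952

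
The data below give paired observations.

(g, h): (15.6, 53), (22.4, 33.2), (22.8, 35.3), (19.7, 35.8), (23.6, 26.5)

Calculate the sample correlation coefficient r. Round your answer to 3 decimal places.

-0.943

n = 5, Σg = 104.1, Σh = 183.8, Σg² = 2210.01, Σh² = 7141.22, Σgh = 3705.98
nΣgh − ΣgΣh = 18529.9 − 19133.58 = -603.68
nΣg² − (Σg)² = 11050.05 − 10836.81 = 213.24; nΣh² − (Σh)² = 35706.1 − 33782.44 = 1923.66
r = -603.68 / √(213.24 × 1923.66) = -603.68 / 640.4696 ≈ -0.943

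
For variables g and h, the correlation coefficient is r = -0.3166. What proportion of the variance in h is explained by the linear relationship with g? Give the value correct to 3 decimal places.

r² = (-0.3166)² = 0.100

0.100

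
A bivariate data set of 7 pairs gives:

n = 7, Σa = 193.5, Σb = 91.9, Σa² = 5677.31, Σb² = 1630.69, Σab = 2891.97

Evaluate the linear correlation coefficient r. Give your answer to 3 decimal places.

r = (nΣab − ΣaΣb) / √[(nΣa² − (Σa)²)(nΣb² − (Σb)²)]
Numerator: 7×2891.97 − 193.5×91.9 = 2461.14
Denominator: √[(39741.17 − 37442.25)(11414.83 − 8445.61)] = √[2298.92 × 2969.22] = 2612.6613
r = 2461.14 / 2612.6613 ≈ 0.942

0.942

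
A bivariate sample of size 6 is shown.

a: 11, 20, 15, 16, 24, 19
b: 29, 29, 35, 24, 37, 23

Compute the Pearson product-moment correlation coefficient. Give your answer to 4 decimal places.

n = 6, Σa = 105, Σb = 177, Σa² = 1939, Σb² = 5381, Σab = 3133
nΣab − ΣaΣb = 18798 − 18585 = 213
nΣa² − (Σa)² = 11634 − 11025 = 609; nΣb² − (Σb)² = 32286 − 31329 = 957
r = 213 / √(609 × 957) = 213 / 763.4219 ≈ 0.2790

0.2790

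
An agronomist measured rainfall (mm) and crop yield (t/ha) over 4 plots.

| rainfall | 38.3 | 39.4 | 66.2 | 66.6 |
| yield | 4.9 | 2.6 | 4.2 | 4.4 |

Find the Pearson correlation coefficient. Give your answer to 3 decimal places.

0.293

n = 4, Σx = 210.5, Σy = 16.1, Σx² = 11837.25, Σy² = 67.77, Σxy = 861.19
nΣxy − ΣxΣy = 3444.76 − 3389.05 = 55.71
nΣx² − (Σx)² = 47349 − 44310.25 = 3038.75; nΣy² − (Σy)² = 271.08 − 259.21 = 11.87
r = 55.71 / √(3038.75 × 11.87) = 55.71 / 189.9209 ≈ 0.293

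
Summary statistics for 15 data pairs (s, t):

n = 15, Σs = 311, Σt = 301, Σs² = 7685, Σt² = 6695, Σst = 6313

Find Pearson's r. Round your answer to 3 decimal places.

0.080

r = (nΣst − ΣsΣt) / √[(nΣs² − (Σs)²)(nΣt² − (Σt)²)]
Numerator: 15×6313 − 311×301 = 1084
Denominator: √[(115275 − 96721)(100425 − 90601)] = √[18554 × 9824] = 13500.9072
r = 1084 / 13500.9072 ≈ 0.080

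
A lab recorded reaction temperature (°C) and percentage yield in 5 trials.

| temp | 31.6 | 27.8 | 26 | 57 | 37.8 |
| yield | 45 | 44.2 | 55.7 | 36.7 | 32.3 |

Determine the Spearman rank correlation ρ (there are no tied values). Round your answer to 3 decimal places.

-0.800

Rank temp: 3, 2, 1, 5, 4
Rank yield: 4, 3, 5, 2, 1
d = rank(temp) − rank(yield): -1, -1, -4, 3, 3; Σd² = 36
ρ = 1 − 6Σd² / [n(n²−1)] = 1 − 6×36 / (5×24) = 1 − 216/120 ≈ -0.800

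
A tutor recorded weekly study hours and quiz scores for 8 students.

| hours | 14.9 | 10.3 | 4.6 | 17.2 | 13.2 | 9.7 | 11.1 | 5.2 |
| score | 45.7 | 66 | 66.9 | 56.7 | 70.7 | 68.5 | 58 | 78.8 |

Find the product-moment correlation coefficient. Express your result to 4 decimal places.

-0.6873

n = 8, Σx = 86.2, Σy = 511.3, Σx² = 1063.68, Σy² = 33399.17, Σxy = 5294.96
nΣxy − ΣxΣy = 42359.68 − 44074.06 = -1714.38
nΣx² − (Σx)² = 8509.44 − 7430.44 = 1079; nΣy² − (Σy)² = 267193.36 − 261427.69 = 5765.67
r = -1714.38 / √(1079 × 5765.67) = -1714.38 / 2494.2249 ≈ -0.6873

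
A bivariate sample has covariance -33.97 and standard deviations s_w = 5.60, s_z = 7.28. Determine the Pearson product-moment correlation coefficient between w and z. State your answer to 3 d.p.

r = Cov(w,z) / (s_w · s_z) = -33.97 / (5.60 × 7.28)
  = -33.97 / 40.7680 ≈ -0.833

-0.833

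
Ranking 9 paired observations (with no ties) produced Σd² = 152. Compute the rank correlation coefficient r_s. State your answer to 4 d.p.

-0.2667

ρ = 1 − 6Σd² / [n(n²−1)] = 1 − 6×152 / (9×80)
  = 1 − 912/720 = 1 − 1.26667 ≈ -0.2667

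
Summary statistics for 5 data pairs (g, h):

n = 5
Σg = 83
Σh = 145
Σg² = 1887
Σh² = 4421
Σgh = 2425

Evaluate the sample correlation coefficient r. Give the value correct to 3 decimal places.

0.054

r = (nΣgh − ΣgΣh) / √[(nΣg² − (Σg)²)(nΣh² − (Σh)²)]
Numerator: 5×2425 − 83×145 = 90
Denominator: √[(9435 − 6889)(22105 − 21025)] = √[2546 × 1080] = 1658.2159
r = 90 / 1658.2159 ≈ 0.054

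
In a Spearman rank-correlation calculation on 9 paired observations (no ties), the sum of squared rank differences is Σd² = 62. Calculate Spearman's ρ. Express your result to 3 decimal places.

0.483

ρ = 1 − 6Σd² / [n(n²−1)] = 1 − 6×62 / (9×80)
  = 1 − 372/720 = 1 − 0.5167 ≈ 0.483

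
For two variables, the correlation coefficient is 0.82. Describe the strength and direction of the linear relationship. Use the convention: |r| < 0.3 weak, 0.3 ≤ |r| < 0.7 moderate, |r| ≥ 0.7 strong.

r = 0.82 > 0 so the relationship is positive.
|r| = 0.82, which falls in the strong range.

strong positive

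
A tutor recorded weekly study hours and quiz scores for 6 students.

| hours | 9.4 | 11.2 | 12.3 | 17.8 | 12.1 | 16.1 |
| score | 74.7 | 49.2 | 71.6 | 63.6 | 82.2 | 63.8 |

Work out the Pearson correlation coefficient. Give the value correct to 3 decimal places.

-0.218

n = 6, Σx = 78.9, Σy = 405.1, Σx² = 1087.55, Σy² = 27999.53, Σxy = 5287.78
nΣxy − ΣxΣy = 31726.68 − 31962.39 = -235.71
nΣx² − (Σx)² = 6525.3 − 6225.21 = 300.09; nΣy² − (Σy)² = 167997.18 − 164106.01 = 3891.17
r = -235.71 / √(300.09 × 3891.17) = -235.71 / 1080.6022 ≈ -0.218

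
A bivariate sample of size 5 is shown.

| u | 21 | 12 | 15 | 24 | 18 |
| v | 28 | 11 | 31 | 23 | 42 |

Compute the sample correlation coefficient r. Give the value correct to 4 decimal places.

0.2929

n = 5, Σu = 90, Σv = 135, Σu² = 1710, Σv² = 4159, Σuv = 2493
nΣuv − ΣuΣv = 12465 − 12150 = 315
nΣu² − (Σu)² = 8550 − 8100 = 450; nΣv² − (Σv)² = 20795 − 18225 = 2570
r = 315 / √(450 × 2570) = 315 / 1075.4069 ≈ 0.2929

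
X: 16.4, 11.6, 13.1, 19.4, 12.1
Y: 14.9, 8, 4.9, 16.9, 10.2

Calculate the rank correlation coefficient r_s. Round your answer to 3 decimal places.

Rank X: 4, 1, 3, 5, 2
Rank Y: 4, 2, 1, 5, 3
d = rank(X) − rank(Y): 0, -1, 2, 0, -1; Σd² = 6
ρ = 1 − 6Σd² / [n(n²−1)] = 1 − 6×6 / (5×24) = 1 − 36/120 ≈ 0.700

0.700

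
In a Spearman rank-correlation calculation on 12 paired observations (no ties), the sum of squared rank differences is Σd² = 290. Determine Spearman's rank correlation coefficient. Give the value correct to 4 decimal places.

-0.0140

ρ = 1 − 6Σd² / [n(n²−1)] = 1 − 6×290 / (12×143)
  = 1 − 1740/1716 = 1 − 1.01399 ≈ -0.0140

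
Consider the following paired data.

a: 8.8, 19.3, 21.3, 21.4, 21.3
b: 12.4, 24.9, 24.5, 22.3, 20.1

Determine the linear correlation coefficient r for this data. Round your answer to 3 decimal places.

n = 5, Σa = 92.1, Σb = 104.2, Σa² = 1815.27, Σb² = 2275.32, Σab = 2016.89
nΣab − ΣaΣb = 10084.45 − 9596.82 = 487.63
nΣa² − (Σa)² = 9076.35 − 8482.41 = 593.94; nΣb² − (Σb)² = 11376.6 − 10857.64 = 518.96
r = 487.63 / √(593.94 × 518.96) = 487.63 / 555.1856 ≈ 0.878

0.878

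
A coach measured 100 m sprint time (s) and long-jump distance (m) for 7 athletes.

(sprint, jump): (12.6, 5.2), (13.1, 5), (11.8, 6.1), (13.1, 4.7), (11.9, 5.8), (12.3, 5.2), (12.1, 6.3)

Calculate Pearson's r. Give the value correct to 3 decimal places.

n = 7, Σx = 86.9, Σy = 38.3, Σx² = 1080.53, Σy² = 211.71, Σxy = 473.78
nΣxy − ΣxΣy = 3316.46 − 3328.27 = -11.81
nΣx² − (Σx)² = 7563.71 − 7551.61 = 12.1; nΣy² − (Σy)² = 1481.97 − 1466.89 = 15.08
r = -11.81 / √(12.1 × 15.08) = -11.81 / 13.5081 ≈ -0.874

-0.874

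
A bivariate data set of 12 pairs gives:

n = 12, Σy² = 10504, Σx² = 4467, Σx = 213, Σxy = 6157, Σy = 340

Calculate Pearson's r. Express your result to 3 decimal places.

r = (nΣxy − ΣxΣy) / √[(nΣx² − (Σx)²)(nΣy² − (Σy)²)]
Numerator: 12×6157 − 213×340 = 1464
Denominator: √[(53604 − 45369)(126048 − 115600)] = √[8235 × 10448] = 9275.7361
r = 1464 / 9275.7361 ≈ 0.158

0.158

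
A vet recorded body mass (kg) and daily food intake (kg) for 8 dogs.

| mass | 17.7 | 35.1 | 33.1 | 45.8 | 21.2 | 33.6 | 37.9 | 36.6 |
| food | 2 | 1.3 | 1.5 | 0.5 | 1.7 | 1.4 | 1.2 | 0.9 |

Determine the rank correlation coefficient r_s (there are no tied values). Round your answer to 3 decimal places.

-0.976

Rank mass: 1, 5, 3, 8, 2, 4, 7, 6
Rank food: 8, 4, 6, 1, 7, 5, 3, 2
d = rank(mass) − rank(food): -7, 1, -3, 7, -5, -1, 4, 4; Σd² = 166
ρ = 1 − 6Σd² / [n(n²−1)] = 1 − 6×166 / (8×63) = 1 − 996/504 ≈ -0.976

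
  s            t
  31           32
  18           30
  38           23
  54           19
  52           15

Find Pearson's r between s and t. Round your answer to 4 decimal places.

n = 5, Σs = 193, Σt = 119, Σs² = 8349, Σt² = 3039, Σst = 4212
nΣst − ΣsΣt = 21060 − 22967 = -1907
nΣs² − (Σs)² = 41745 − 37249 = 4496; nΣt² − (Σt)² = 15195 − 14161 = 1034
r = -1907 / √(4496 × 1034) = -1907 / 2156.1224 ≈ -0.8845

-0.8845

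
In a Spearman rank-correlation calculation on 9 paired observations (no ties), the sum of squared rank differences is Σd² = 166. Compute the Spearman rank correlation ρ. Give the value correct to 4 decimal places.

-0.3833

ρ = 1 − 6Σd² / [n(n²−1)] = 1 − 6×166 / (9×80)
  = 1 − 996/720 = 1 − 1.38333 ≈ -0.3833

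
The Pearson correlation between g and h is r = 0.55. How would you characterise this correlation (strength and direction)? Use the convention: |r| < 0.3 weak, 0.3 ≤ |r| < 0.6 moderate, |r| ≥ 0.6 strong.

r = 0.55 > 0 so the relationship is positive.
|r| = 0.55, which falls in the moderate range.

moderate positive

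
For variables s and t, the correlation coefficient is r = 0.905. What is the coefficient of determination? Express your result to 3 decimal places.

0.819

r² = (0.905)² = 0.819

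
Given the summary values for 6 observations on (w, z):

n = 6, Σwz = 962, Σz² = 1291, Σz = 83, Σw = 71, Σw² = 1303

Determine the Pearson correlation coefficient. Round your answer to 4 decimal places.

-0.0784

r = (nΣwz − ΣwΣz) / √[(nΣw² − (Σw)²)(nΣz² − (Σz)²)]
Numerator: 6×962 − 71×83 = -121
Denominator: √[(7818 − 5041)(7746 − 6889)] = √[2777 × 857] = 1542.6889
r = -121 / 1542.6889 ≈ -0.0784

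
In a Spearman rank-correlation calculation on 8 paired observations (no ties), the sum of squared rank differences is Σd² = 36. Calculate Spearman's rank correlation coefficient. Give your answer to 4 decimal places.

ρ = 1 − 6Σd² / [n(n²−1)] = 1 − 6×36 / (8×63)
  = 1 − 216/504 = 1 − 0.42857 ≈ 0.5714

0.5714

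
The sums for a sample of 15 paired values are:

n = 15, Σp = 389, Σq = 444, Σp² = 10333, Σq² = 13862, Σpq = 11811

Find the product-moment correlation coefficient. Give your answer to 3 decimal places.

0.706

r = (nΣpq − ΣpΣq) / √[(nΣp² − (Σp)²)(nΣq² − (Σq)²)]
Numerator: 15×11811 − 389×444 = 4449
Denominator: √[(154995 − 151321)(207930 − 197136)] = √[3674 × 10794] = 6297.3928
r = 4449 / 6297.3928 ≈ 0.706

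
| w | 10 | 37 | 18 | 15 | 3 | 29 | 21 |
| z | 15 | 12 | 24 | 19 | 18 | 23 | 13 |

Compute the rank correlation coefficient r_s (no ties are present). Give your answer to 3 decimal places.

Rank w: 2, 7, 4, 3, 1, 6, 5
Rank z: 3, 1, 7, 5, 4, 6, 2
d = rank(w) − rank(z): -1, 6, -3, -2, -3, 0, 3; Σd² = 68
ρ = 1 − 6Σd² / [n(n²−1)] = 1 − 6×68 / (7×48) = 1 − 408/336 ≈ -0.214

-0.214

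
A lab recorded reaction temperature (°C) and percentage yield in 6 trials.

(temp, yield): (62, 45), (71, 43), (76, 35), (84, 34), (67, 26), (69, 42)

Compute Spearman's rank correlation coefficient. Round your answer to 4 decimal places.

Rank temp: 1, 4, 5, 6, 2, 3
Rank yield: 6, 5, 3, 2, 1, 4
d = rank(temp) − rank(yield): -5, -1, 2, 4, 1, -1; Σd² = 48
ρ = 1 − 6Σd² / [n(n²−1)] = 1 − 6×48 / (6×35) = 1 − 288/210 ≈ -0.3714

-0.3714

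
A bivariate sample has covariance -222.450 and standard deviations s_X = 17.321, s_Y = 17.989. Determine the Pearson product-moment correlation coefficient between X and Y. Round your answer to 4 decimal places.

-0.7139

r = Cov(X,Y) / (s_X · s_Y) = -222.450 / (17.321 × 17.989)
  = -222.450 / 311.5875 ≈ -0.7139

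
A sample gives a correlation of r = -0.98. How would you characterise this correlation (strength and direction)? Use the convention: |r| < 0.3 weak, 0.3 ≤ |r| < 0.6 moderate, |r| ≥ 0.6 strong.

strong negative

r = -0.98 < 0 so the relationship is negative.
|r| = 0.98, which falls in the strong range.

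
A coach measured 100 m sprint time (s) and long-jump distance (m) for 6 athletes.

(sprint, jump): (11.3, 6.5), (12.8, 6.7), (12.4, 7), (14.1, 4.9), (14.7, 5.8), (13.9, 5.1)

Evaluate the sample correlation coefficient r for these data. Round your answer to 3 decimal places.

-0.718

n = 6, Σx = 79.2, Σy = 36, Σx² = 1053.4, Σy² = 219.8, Σxy = 471.25
nΣxy − ΣxΣy = 2827.5 − 2851.2 = -23.7
nΣx² − (Σx)² = 6320.4 − 6272.64 = 47.76; nΣy² − (Σy)² = 1318.8 − 1296 = 22.8
r = -23.7 / √(47.76 × 22.8) = -23.7 / 32.9989 ≈ -0.718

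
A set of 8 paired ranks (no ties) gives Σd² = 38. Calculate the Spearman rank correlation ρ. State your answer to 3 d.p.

0.548

ρ = 1 − 6Σd² / [n(n²−1)] = 1 − 6×38 / (8×63)
  = 1 − 228/504 = 1 − 0.4524 ≈ 0.548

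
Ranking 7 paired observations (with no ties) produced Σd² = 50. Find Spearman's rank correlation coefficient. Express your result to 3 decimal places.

ρ = 1 − 6Σd² / [n(n²−1)] = 1 − 6×50 / (7×48)
  = 1 − 300/336 = 1 − 0.8929 ≈ 0.107

0.107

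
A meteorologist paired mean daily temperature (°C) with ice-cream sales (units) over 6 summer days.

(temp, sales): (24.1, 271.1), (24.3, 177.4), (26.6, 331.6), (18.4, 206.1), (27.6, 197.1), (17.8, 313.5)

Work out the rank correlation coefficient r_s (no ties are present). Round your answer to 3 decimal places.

Rank temp: 3, 4, 5, 2, 6, 1
Rank sales: 4, 1, 6, 3, 2, 5
d = rank(temp) − rank(sales): -1, 3, -1, -1, 4, -4; Σd² = 44
ρ = 1 − 6Σd² / [n(n²−1)] = 1 − 6×44 / (6×35) = 1 − 264/210 ≈ -0.257

-0.257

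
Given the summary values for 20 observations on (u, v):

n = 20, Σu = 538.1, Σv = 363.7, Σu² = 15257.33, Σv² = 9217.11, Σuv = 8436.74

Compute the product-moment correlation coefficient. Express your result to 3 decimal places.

-0.947

r = (nΣuv − ΣuΣv) / √[(nΣu² − (Σu)²)(nΣv² − (Σv)²)]
Numerator: 20×8436.74 − 538.1×363.7 = -26972.17
Denominator: √[(305146.6 − 289551.61)(184342.2 − 132277.69)] = √[15594.99 × 52064.51] = 28494.6576
r = -26972.17 / 28494.6576 ≈ -0.947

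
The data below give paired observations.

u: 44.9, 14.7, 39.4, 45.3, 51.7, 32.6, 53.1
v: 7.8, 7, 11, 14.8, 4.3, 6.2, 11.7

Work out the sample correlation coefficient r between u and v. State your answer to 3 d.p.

n = 7, Σu = 281.7, Σv = 62.8, Σu² = 12391.81, Σv² = 643.7, Σuv = 2602.66
nΣuv − ΣuΣv = 18218.62 − 17690.76 = 527.86
nΣu² − (Σu)² = 86742.67 − 79354.89 = 7387.78; nΣv² − (Σv)² = 4505.9 − 3943.84 = 562.06
r = 527.86 / √(7387.78 × 562.06) = 527.86 / 2037.7379 ≈ 0.259

0.259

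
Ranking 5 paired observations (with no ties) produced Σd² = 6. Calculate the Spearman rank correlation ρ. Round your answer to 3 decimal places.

0.700

ρ = 1 − 6Σd² / [n(n²−1)] = 1 − 6×6 / (5×24)
  = 1 − 36/120 = 1 − 0.3000 ≈ 0.700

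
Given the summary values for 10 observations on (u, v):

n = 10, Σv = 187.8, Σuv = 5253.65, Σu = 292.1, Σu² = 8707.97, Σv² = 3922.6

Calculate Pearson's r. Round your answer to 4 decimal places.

-0.8797

r = (nΣuv − ΣuΣv) / √[(nΣu² − (Σu)²)(nΣv² − (Σv)²)]
Numerator: 10×5253.65 − 292.1×187.8 = -2319.88
Denominator: √[(87079.7 − 85322.41)(39226 − 35268.84)] = √[1757.29 × 3957.16] = 2637.0206
r = -2319.88 / 2637.0206 ≈ -0.8797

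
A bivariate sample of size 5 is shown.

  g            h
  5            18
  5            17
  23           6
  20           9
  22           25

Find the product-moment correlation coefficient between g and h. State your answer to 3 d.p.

n = 5, Σg = 75, Σh = 75, Σg² = 1463, Σh² = 1355, Σgh = 1043
nΣgh − ΣgΣh = 5215 − 5625 = -410
nΣg² − (Σg)² = 7315 − 5625 = 1690; nΣh² − (Σh)² = 6775 − 5625 = 1150
r = -410 / √(1690 × 1150) = -410 / 1394.0947 ≈ -0.294

-0.294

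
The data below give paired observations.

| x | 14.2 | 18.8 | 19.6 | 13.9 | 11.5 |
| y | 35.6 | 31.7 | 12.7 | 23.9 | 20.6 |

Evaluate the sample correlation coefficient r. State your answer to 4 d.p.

n = 5, Σx = 78, Σy = 124.5, Σx² = 1264.7, Σy² = 3429.11, Σxy = 1919.51
nΣxy − ΣxΣy = 9597.55 − 9711 = -113.45
nΣx² − (Σx)² = 6323.5 − 6084 = 239.5; nΣy² − (Σy)² = 17145.55 − 15500.25 = 1645.3
r = -113.45 / √(239.5 × 1645.3) = -113.45 / 627.7335 ≈ -0.1807

-0.1807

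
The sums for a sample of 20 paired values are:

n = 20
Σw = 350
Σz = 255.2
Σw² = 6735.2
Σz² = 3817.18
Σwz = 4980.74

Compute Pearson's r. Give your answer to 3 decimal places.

0.880

r = (nΣwz − ΣwΣz) / √[(nΣw² − (Σw)²)(nΣz² − (Σz)²)]
Numerator: 20×4980.74 − 350×255.2 = 10294.8
Denominator: √[(134704 − 122500)(76343.6 − 65127.04)] = √[12204 × 11216.56] = 11699.8674
r = 10294.8 / 11699.8674 ≈ 0.880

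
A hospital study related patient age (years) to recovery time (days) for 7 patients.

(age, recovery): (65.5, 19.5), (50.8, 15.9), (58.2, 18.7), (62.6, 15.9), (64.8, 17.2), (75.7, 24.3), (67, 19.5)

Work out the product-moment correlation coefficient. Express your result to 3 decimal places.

n = 7, Σx = 444.6, Σy = 131, Σx² = 28595.42, Σy² = 2502.14, Σxy = 8429.22
nΣxy − ΣxΣy = 59004.54 − 58242.6 = 761.94
nΣx² − (Σx)² = 200167.94 − 197669.16 = 2498.78; nΣy² − (Σy)² = 17514.98 − 17161 = 353.98
r = 761.94 / √(2498.78 × 353.98) = 761.94 / 940.4882 ≈ 0.810

0.810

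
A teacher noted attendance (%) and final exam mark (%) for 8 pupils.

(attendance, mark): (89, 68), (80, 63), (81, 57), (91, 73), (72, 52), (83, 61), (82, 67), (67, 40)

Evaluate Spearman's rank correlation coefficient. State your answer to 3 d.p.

Rank attendance: 7, 3, 4, 8, 2, 6, 5, 1
Rank mark: 7, 5, 3, 8, 2, 4, 6, 1
d = rank(attendance) − rank(mark): 0, -2, 1, 0, 0, 2, -1, 0; Σd² = 10
ρ = 1 − 6Σd² / [n(n²−1)] = 1 − 6×10 / (8×63) = 1 − 60/504 ≈ 0.881

0.881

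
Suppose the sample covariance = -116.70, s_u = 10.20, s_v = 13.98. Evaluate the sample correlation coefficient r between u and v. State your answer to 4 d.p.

r = Cov(u,v) / (s_u · s_v) = -116.70 / (10.20 × 13.98)
  = -116.70 / 142.5960 ≈ -0.8184

-0.8184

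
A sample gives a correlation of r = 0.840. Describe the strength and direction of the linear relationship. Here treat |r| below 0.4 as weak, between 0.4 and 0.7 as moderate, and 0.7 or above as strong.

r = 0.840 > 0 so the relationship is positive.
|r| = 0.840, which falls in the strong range.

strong positive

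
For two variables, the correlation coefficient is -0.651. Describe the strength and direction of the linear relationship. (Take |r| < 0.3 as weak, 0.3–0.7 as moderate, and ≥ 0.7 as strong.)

moderate negative

r = -0.651 < 0 so the relationship is negative.
|r| = 0.651, which falls in the moderate range.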